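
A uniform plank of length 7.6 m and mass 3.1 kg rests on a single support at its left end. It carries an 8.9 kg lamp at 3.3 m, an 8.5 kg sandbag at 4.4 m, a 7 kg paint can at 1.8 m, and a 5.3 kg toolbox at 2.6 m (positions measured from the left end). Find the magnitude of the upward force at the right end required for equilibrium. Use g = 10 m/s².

F ≈ 138 N

About the left end:
Beam weight: 3.1 × 10 = 31 N down at 3.8 m → arm 3.8 m, τ = 31 × 3.8 = 117.8 N·m clockwise.
Lamp: 8.9 × 10 = 89 N down at 3.3 m → arm 3.3 m, τ = 89 × 3.3 = 293.7 N·m clockwise.
Sandbag: 8.5 × 10 = 85 N down at 4.4 m → arm 4.4 m, τ = 85 × 4.4 = 374 N·m clockwise.
Paint can: 7 × 10 = 70 N down at 1.8 m → arm 1.8 m, τ = 70 × 1.8 = 126 N·m clockwise.
Toolbox: 5.3 × 10 = 53 N down at 2.6 m → arm 2.6 m, τ = 53 × 2.6 = 137.8 N·m clockwise.
Net moment of the loads = 1049 N·m clockwise.
The upward force F acts at the right end, arm 7.6 m, giving F × 7.6 counterclockwise.
Balancing moments: F × 7.6 = 1049, giving F = 1049 / 7.6 = 138 N.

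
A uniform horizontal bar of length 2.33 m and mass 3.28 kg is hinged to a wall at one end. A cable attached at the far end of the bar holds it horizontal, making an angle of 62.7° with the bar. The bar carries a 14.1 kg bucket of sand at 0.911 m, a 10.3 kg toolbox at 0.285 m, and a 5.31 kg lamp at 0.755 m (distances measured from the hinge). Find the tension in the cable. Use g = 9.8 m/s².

T ≈ 112 N

Take moments about the hinge.
Beam weight: 3.28 × 9.8 = 32.14 N down at 1.165 m → arm 1.165 m, τ = 32.14 × 1.165 = 37.44 N·m clockwise.
Bucket of sand: 14.1 × 9.8 = 138.2 N down at 0.911 m → arm 0.911 m, τ = 138.2 × 0.911 = 125.9 N·m clockwise.
Toolbox: 10.3 × 9.8 = 100.9 N down at 0.285 m → arm 0.285 m, τ = 100.9 × 0.285 = 28.76 N·m clockwise.
Lamp: 5.31 × 9.8 = 52.04 N down at 0.755 m → arm 0.755 m, τ = 52.04 × 0.755 = 39.29 N·m clockwise.
Total clockwise load moment = 231.4 N·m.
The cable tension T acts at 2.33 m; only its component perpendicular to the bar, T sinθ, produces torque. sin 62.7° = 0.8886.
Balancing moments: T × 2.33 × 0.8886 = 231.4, giving T = 231.4 / 2.07 = 112 N.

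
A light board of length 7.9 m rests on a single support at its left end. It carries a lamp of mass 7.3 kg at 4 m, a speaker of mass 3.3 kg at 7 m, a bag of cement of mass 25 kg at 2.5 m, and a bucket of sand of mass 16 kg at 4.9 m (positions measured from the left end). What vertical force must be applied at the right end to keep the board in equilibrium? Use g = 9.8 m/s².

F ≈ 240 N

Choose the left end as the axis so the unknown pivot reaction has zero arm there.
Lamp: 7.3 × 9.8 = 71.54 N down at 4 m → arm 4 m, τ = 71.54 × 4 = 286.2 N·m clockwise.
Speaker: 3.3 × 9.8 = 32.34 N down at 7 m → arm 7 m, τ = 32.34 × 7 = 226.4 N·m clockwise.
Bag of cement: 25 × 9.8 = 245 N down at 2.5 m → arm 2.5 m, τ = 245 × 2.5 = 612.5 N·m clockwise.
Bucket of sand: 16 × 9.8 = 156.8 N down at 4.9 m → arm 4.9 m, τ = 156.8 × 4.9 = 768.3 N·m clockwise.
Net moment of the loads = 1893 N·m clockwise.
The upward force F acts at the right end, arm 7.9 m, giving F × 7.9 counterclockwise.
Balancing moments: F × 7.9 = 1893, giving F = 1893 / 7.9 = 240 N.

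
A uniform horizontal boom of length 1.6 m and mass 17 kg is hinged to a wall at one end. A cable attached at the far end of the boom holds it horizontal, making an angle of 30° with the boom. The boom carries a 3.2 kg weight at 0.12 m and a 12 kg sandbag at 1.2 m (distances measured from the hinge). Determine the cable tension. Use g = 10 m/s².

T ≈ 355 N

Sum moments about the hinge (the unknown hinge reaction has zero arm there).
Beam weight: 17 × 10 = 170 N down at 0.8 m → arm 0.8 m, τ = 170 × 0.8 = 136 N·m clockwise.
Weight: 3.2 × 10 = 32 N down at 0.12 m → arm 0.12 m, τ = 32 × 0.12 = 3.84 N·m clockwise.
Sandbag: 12 × 10 = 120 N down at 1.2 m → arm 1.2 m, τ = 120 × 1.2 = 144 N·m clockwise.
Total clockwise load moment = 283.8 N·m.
The cable tension T acts at 1.6 m; only its component perpendicular to the boom, T sinθ, produces torque. sin 30° = 0.5.
Setting net torque to zero: T × 1.6 × 0.5 = 283.8 → T = 283.8 / 0.8 = 355 N.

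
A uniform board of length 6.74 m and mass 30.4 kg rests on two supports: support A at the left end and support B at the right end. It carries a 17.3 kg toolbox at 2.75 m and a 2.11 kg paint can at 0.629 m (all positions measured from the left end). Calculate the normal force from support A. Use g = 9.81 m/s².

Choose support B as the axis so its reaction then has zero moment arm.
Beam weight: 30.4 × 9.81 = 298.2 N down at 3.37 m → arm 3.37 m, τ = 298.2 × 3.37 = 1005 N·m counterclockwise.
Toolbox: 17.3 × 9.81 = 169.7 N down at 2.75 m → arm 3.99 m, τ = 169.7 × 3.99 = 677.1 N·m counterclockwise.
Paint can: 2.11 × 9.81 = 20.7 N down at 0.629 m → arm 6.111 m, τ = 20.7 × 6.111 = 126.5 N·m counterclockwise.
Net load moment about support B = 1809 N·m counterclockwise.
Reaction R at support A is upward at 0 m, arm 6.74 m → moment R × 6.74 clockwise.
Balancing moments: R × 6.74 = 1809, giving R = 268 N.

R_A ≈ 268 N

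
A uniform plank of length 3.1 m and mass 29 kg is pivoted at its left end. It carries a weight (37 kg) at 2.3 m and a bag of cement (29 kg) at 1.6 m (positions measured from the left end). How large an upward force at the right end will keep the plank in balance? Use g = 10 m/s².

F ≈ 569 N

Take moments about the left end.
Beam weight: 29 × 10 = 290 N down at 1.55 m → arm 1.55 m, τ = 290 × 1.55 = 449.5 N·m clockwise.
Weight: 37 × 10 = 370 N down at 2.3 m → arm 2.3 m, τ = 370 × 2.3 = 851 N·m clockwise.
Bag of cement: 29 × 10 = 290 N down at 1.6 m → arm 1.6 m, τ = 290 × 1.6 = 464 N·m clockwise.
Net moment of the loads = 1764 N·m clockwise.
The upward force F acts at the right end, arm 3.1 m, giving F × 3.1 counterclockwise.
Στ = 0 ⇒ F × 3.1 = 1764 ⇒ F = 1764 / 3.1 = 569 N.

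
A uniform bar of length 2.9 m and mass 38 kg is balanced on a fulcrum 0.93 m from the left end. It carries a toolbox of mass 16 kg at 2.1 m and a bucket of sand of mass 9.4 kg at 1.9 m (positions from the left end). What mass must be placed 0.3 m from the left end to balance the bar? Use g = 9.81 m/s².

m ≈ 75.6 kg

About the fulcrum (at 0.93 m from the left end):
Beam weight: 38 × 9.81 = 372.8 N down at 1.45 m → arm 0.52 m, τ = 372.8 × 0.52 = 193.9 N·m clockwise.
Toolbox: 16 × 9.81 = 157 N down at 2.1 m → arm 1.17 m, τ = 157 × 1.17 = 183.7 N·m clockwise.
Bucket of sand: 9.4 × 9.81 = 92.21 N down at 1.9 m → arm 0.97 m, τ = 92.21 × 0.97 = 89.44 N·m clockwise.
Net moment of known loads = 467 N·m clockwise.
An unknown mass m at 0.3 m has arm 0.63 m; its moment is m·g·0.63 counterclockwise.
For rotational equilibrium, m × 9.81 × 0.63 = 467, so m = 467 / (9.81 × 0.63) = 75.6 kg.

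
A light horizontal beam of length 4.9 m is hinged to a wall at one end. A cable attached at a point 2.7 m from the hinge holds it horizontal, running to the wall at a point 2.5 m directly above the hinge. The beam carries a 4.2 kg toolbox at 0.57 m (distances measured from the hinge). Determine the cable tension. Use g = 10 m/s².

T ≈ 13.1 N

Sum moments about the hinge (the unknown hinge reaction has zero arm there).
Toolbox: 4.2 × 10 = 42 N down at 0.57 m → arm 0.57 m, τ = 42 × 0.57 = 23.94 N·m clockwise.
Total clockwise load moment = 23.94 N·m.
The cable tension T acts at 2.7 m; only its component perpendicular to the beam, T sinθ, produces torque. sinθ = h/√(h²+d²) = 2.5/√(2.5²+2.7²) = 0.6794.
For rotational equilibrium, T × 2.7 × 0.6794 = 23.94, so T = 23.94 / 1.834 = 13.1 N.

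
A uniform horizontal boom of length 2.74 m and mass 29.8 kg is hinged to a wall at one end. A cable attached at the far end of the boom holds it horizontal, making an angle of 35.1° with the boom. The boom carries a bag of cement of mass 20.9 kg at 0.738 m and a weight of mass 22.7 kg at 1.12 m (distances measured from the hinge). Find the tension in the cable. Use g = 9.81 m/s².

Taking torques about the hinge:
Beam weight: 29.8 × 9.81 = 292.3 N down at 1.37 m → arm 1.37 m, τ = 292.3 × 1.37 = 400.5 N·m clockwise.
Bag of cement: 20.9 × 9.81 = 205 N down at 0.738 m → arm 0.738 m, τ = 205 × 0.738 = 151.3 N·m clockwise.
Weight: 22.7 × 9.81 = 222.7 N down at 1.12 m → arm 1.12 m, τ = 222.7 × 1.12 = 249.4 N·m clockwise.
Total clockwise load moment = 801.2 N·m.
The cable tension T acts at 2.74 m; only its component perpendicular to the boom, T sinθ, produces torque. sin 35.1° = 0.575.
Balancing moments: T × 2.74 × 0.575 = 801.2, giving T = 801.2 / 1.575 = 509 N.

T ≈ 509 N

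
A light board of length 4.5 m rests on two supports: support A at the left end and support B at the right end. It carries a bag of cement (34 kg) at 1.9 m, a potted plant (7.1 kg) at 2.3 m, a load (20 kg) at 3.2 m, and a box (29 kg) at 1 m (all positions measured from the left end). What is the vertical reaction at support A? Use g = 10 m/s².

Choose support B as the axis so its reaction then has zero moment arm.
Bag of cement: 34 × 10 = 340 N down at 1.9 m → arm 2.6 m, τ = 340 × 2.6 = 884 N·m counterclockwise.
Potted plant: 7.1 × 10 = 71 N down at 2.3 m → arm 2.2 m, τ = 71 × 2.2 = 156.2 N·m counterclockwise.
Load: 20 × 10 = 200 N down at 3.2 m → arm 1.3 m, τ = 200 × 1.3 = 260 N·m counterclockwise.
Box: 29 × 10 = 290 N down at 1 m → arm 3.5 m, τ = 290 × 3.5 = 1015 N·m counterclockwise.
Net load moment about support B = 2315 N·m counterclockwise.
Reaction R at support A is upward at 0 m, arm 4.5 m → moment R × 4.5 clockwise.
For rotational equilibrium, R × 4.5 = 2315, so R = 514 N.

R_A ≈ 514 N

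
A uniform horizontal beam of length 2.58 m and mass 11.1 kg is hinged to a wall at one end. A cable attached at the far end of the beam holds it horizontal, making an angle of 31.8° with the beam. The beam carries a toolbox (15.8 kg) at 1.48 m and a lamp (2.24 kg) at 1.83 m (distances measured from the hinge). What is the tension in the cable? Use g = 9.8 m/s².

Taking torques about the hinge:
Beam weight: 11.1 × 9.8 = 108.8 N down at 1.29 m → arm 1.29 m, τ = 108.8 × 1.29 = 140.4 N·m clockwise.
Toolbox: 15.8 × 9.8 = 154.8 N down at 1.48 m → arm 1.48 m, τ = 154.8 × 1.48 = 229.1 N·m clockwise.
Lamp: 2.24 × 9.8 = 21.95 N down at 1.83 m → arm 1.83 m, τ = 21.95 × 1.83 = 40.17 N·m clockwise.
Total clockwise load moment = 409.7 N·m.
The cable tension T acts at 2.58 m; only its component perpendicular to the beam, T sinθ, produces torque. sin 31.8° = 0.527.
Στ = 0 ⇒ T × 2.58 × 0.527 = 409.7 ⇒ T = 409.7 / 1.36 = 301 N.

T ≈ 301 N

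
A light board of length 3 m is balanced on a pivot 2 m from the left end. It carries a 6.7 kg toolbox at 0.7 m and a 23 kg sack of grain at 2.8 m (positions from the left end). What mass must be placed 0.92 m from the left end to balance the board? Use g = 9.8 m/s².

m ≈ 8.97 kg

Taking torques about the pivot (at 2 m from the left end):
Toolbox: 6.7 × 9.8 = 65.66 N down at 0.7 m → arm 1.3 m, τ = 65.66 × 1.3 = 85.36 N·m counterclockwise.
Sack of grain: 23 × 9.8 = 225.4 N down at 2.8 m → arm 0.8 m, τ = 225.4 × 0.8 = 180.3 N·m clockwise.
Net moment of known loads = 94.94 N·m clockwise.
An unknown mass m at 0.92 m has arm 1.08 m; its moment is m·g·1.08 counterclockwise.
For rotational equilibrium, m × 9.8 × 1.08 = 94.94, so m = 94.94 / (9.8 × 1.08) = 8.97 kg.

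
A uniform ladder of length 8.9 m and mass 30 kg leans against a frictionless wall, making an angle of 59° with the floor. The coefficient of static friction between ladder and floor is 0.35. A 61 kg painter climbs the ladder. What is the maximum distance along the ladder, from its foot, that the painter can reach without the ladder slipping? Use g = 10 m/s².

Choose the foot of the ladder as the axis so the floor normal and friction both act there and drop out.
Ladder weight 30×10 = 300 N acts at 4.45 m along the ladder; its horizontal arm is 4.45·cos59° = 2.292 m → τ = 687.6 N·m clockwise.
Painter weight 61×10 = 610 N at distance d → arm d·cos59° → τ = 610·d·0.515 clockwise.
Wall normal N at the top has arm L sinθ = 7.629 m counterclockwise, so Στ = 0 gives N·7.629 = 687.6 + 314.2·d.
ΣFy = 0 ⇒ N_floor = 910 N, so the maximum friction is μ_s·N_floor = 0.35×910 = 318.5 N. ΣFx = 0 ⇒ N_wall = f, so at the slipping point N = 318.5 N.
Substituting: 318.5×7.629 = 687.6 + 314.2·d ⇒ d = (2430 − 687.6) / 314.2 = 5.55 m.

d ≈ 5.55 m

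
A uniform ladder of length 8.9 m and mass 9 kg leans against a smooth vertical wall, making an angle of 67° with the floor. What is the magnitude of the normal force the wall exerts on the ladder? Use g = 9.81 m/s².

Taking torques about the foot of the ladder:
Ladder weight 9×9.81 = 88.29 N acts at 4.45 m along the ladder; its horizontal arm is 4.45·cos67° = 1.739 m → τ = 153.5 N·m clockwise.
Wall normal N acts horizontally at the top; its moment arm is the height L sinθ = 8.9·sin67° = 8.192 m, counterclockwise.
Στ = 0 ⇒ N × 8.192 = 153.5 ⇒ N = 18.7 N.

N_wall ≈ 18.7 N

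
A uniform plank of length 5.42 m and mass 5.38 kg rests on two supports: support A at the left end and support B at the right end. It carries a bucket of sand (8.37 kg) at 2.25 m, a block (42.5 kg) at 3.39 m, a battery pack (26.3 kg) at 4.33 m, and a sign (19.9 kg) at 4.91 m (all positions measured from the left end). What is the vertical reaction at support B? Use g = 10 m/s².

Taking torques about support A:
Beam weight: 5.38 × 10 = 53.8 N down at 2.71 m → arm 2.71 m, τ = 53.8 × 2.71 = 145.8 N·m clockwise.
Bucket of sand: 8.37 × 10 = 83.7 N down at 2.25 m → arm 2.25 m, τ = 83.7 × 2.25 = 188.3 N·m clockwise.
Block: 42.5 × 10 = 425 N down at 3.39 m → arm 3.39 m, τ = 425 × 3.39 = 1441 N·m clockwise.
Battery pack: 26.3 × 10 = 263 N down at 4.33 m → arm 4.33 m, τ = 263 × 4.33 = 1139 N·m clockwise.
Sign: 19.9 × 10 = 199 N down at 4.91 m → arm 4.91 m, τ = 199 × 4.91 = 977.1 N·m clockwise.
Net load moment about support A = 3891 N·m clockwise.
Reaction R at support B is upward at 5.42 m, arm 5.42 m → moment R × 5.42 counterclockwise.
For rotational equilibrium, R × 5.42 = 3891, so R = 718 N.

R_B ≈ 718 N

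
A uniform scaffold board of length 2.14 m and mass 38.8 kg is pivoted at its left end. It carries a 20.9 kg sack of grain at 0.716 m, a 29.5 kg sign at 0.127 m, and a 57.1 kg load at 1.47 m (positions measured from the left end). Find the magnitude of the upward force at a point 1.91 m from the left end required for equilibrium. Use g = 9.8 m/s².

Taking torques about the left end:
Beam weight: 38.8 × 9.8 = 380.2 N down at 1.07 m → arm 1.07 m, τ = 380.2 × 1.07 = 406.8 N·m clockwise.
Sack of grain: 20.9 × 9.8 = 204.8 N down at 0.716 m → arm 0.716 m, τ = 204.8 × 0.716 = 146.6 N·m clockwise.
Sign: 29.5 × 9.8 = 289.1 N down at 0.127 m → arm 0.127 m, τ = 289.1 × 0.127 = 36.72 N·m clockwise.
Load: 57.1 × 9.8 = 559.6 N down at 1.47 m → arm 1.47 m, τ = 559.6 × 1.47 = 822.6 N·m clockwise.
Net moment of the loads = 1413 N·m clockwise.
The upward force F acts at a point 1.91 m from the left end, arm 1.91 m, giving F × 1.91 counterclockwise.
Στ = 0 ⇒ F × 1.91 = 1413 ⇒ F = 1413 / 1.91 = 740 N.

F ≈ 740 N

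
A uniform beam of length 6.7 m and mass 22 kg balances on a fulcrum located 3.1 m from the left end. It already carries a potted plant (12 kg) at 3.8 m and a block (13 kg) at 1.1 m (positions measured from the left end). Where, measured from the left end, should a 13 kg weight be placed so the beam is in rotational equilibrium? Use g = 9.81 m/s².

About the fulcrum (at 3.1 m from the left end):
Beam weight: 22 × 9.81 = 215.8 N down at 3.35 m → arm 0.25 m, τ = 215.8 × 0.25 = 53.95 N·m clockwise.
Potted plant: 12 × 9.81 = 117.7 N down at 3.8 m → arm 0.7 m, τ = 117.7 × 0.7 = 82.39 N·m clockwise.
Block: 13 × 9.81 = 127.5 N down at 1.1 m → arm 2 m, τ = 127.5 × 2 = 255 N·m counterclockwise.
Net moment of existing loads = 118.7 N·m counterclockwise.
The weight weighs 13 × 9.81 = 127.5 N and must supply an equal clockwise moment, so its lever arm about the fulcrum is 118.7 / 127.5 = 0.931 m.
That puts it at 3.1 + 0.931 = 4.03 m from the left end.

x ≈ 4.03 m from the left end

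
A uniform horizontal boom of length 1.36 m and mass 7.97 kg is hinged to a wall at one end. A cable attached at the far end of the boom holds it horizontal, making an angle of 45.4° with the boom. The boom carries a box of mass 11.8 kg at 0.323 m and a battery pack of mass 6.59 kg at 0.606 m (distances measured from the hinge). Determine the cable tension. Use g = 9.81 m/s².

Taking torques about the hinge:
Beam weight: 7.97 × 9.81 = 78.19 N down at 0.68 m → arm 0.68 m, τ = 78.19 × 0.68 = 53.17 N·m clockwise.
Box: 11.8 × 9.81 = 115.8 N down at 0.323 m → arm 0.323 m, τ = 115.8 × 0.323 = 37.4 N·m clockwise.
Battery pack: 6.59 × 9.81 = 64.65 N down at 0.606 m → arm 0.606 m, τ = 64.65 × 0.606 = 39.18 N·m clockwise.
Total clockwise load moment = 129.8 N·m.
The cable tension T acts at 1.36 m; only its component perpendicular to the boom, T sinθ, produces torque. sin 45.4° = 0.712.
Setting net torque to zero: T × 1.36 × 0.712 = 129.8 → T = 129.8 / 0.9683 = 134 N.

T ≈ 134 N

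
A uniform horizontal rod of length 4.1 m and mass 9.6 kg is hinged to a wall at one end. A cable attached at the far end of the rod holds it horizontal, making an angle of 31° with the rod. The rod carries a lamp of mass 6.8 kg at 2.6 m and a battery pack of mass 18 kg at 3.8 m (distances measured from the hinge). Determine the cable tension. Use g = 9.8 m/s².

Sum moments about the hinge (the unknown hinge reaction has zero arm there).
Beam weight: 9.6 × 9.8 = 94.08 N down at 2.05 m → arm 2.05 m, τ = 94.08 × 2.05 = 192.9 N·m clockwise.
Lamp: 6.8 × 9.8 = 66.64 N down at 2.6 m → arm 2.6 m, τ = 66.64 × 2.6 = 173.3 N·m clockwise.
Battery pack: 18 × 9.8 = 176.4 N down at 3.8 m → arm 3.8 m, τ = 176.4 × 3.8 = 670.3 N·m clockwise.
Total clockwise load moment = 1036 N·m.
The cable tension T acts at 4.1 m; only its component perpendicular to the rod, T sinθ, produces torque. sin 31° = 0.515.
Balancing moments: T × 4.1 × 0.515 = 1036, giving T = 1036 / 2.111 = 491 N.

T ≈ 491 N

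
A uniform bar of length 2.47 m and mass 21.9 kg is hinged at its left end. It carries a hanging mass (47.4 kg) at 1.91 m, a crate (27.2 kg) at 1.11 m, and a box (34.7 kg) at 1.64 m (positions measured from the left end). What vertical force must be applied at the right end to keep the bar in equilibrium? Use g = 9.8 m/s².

About the left end:
Beam weight: 21.9 × 9.8 = 214.6 N down at 1.235 m → arm 1.235 m, τ = 214.6 × 1.235 = 265 N·m clockwise.
Hanging mass: 47.4 × 9.8 = 464.5 N down at 1.91 m → arm 1.91 m, τ = 464.5 × 1.91 = 887.2 N·m clockwise.
Crate: 27.2 × 9.8 = 266.6 N down at 1.11 m → arm 1.11 m, τ = 266.6 × 1.11 = 295.9 N·m clockwise.
Box: 34.7 × 9.8 = 340.1 N down at 1.64 m → arm 1.64 m, τ = 340.1 × 1.64 = 557.8 N·m clockwise.
Net moment of the loads = 2006 N·m clockwise.
The upward force F acts at the right end, arm 2.47 m, giving F × 2.47 counterclockwise.
For rotational equilibrium, F × 2.47 = 2006, so F = 2006 / 2.47 = 812 N.

F ≈ 812 N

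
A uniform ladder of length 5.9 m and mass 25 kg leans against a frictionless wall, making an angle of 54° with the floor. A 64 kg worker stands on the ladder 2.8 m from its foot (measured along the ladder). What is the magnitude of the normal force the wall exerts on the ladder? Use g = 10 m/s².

Taking torques about the foot of the ladder:
Ladder weight 25×10 = 250 N acts at 2.95 m along the ladder; its horizontal arm is 2.95·cos54° = 1.734 m → τ = 433.5 N·m clockwise.
Worker: 64×10 = 640 N at 2.8 m → arm 1.646 m → τ = 1053 N·m clockwise.
Wall normal N acts horizontally at the top; its moment arm is the height L sinθ = 5.9·sin54° = 4.773 m, counterclockwise.
Setting net torque to zero: N × 4.773 = 1486 → N = 311 N.

N_wall ≈ 311 N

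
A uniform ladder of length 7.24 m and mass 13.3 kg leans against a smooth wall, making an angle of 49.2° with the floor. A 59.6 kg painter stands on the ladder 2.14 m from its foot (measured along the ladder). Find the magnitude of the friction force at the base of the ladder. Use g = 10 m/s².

f ≈ 209 N

Choose the foot of the ladder as the axis so the floor normal and friction both act there and drop out.
Ladder weight 13.3×10 = 133 N acts at 3.62 m along the ladder; its horizontal arm is 3.62·cos49.2° = 2.365 m → τ = 314.5 N·m clockwise.
Painter: 59.6×10 = 596 N at 2.14 m → arm 1.398 m → τ = 833.2 N·m clockwise.
Wall normal N acts horizontally at the top; its moment arm is the height L sinθ = 7.24·sin49.2° = 5.481 m, counterclockwise.
For rotational equilibrium, N × 5.481 = 1148, so N = 209 N.
ΣFx = 0: friction at the foot balances the wall's push, so f = N_wall = 209 N.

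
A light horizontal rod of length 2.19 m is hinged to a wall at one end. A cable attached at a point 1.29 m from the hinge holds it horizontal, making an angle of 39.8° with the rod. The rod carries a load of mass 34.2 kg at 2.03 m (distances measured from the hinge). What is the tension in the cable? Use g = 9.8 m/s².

Take moments about the hinge.
Load: 34.2 × 9.8 = 335.2 N down at 2.03 m → arm 2.03 m, τ = 335.2 × 2.03 = 680.5 N·m clockwise.
Total clockwise load moment = 680.5 N·m.
The cable tension T acts at 1.29 m; only its component perpendicular to the rod, T sinθ, produces torque. sin 39.8° = 0.6401.
Balancing moments: T × 1.29 × 0.6401 = 680.5, giving T = 680.5 / 0.8257 = 824 N.

T ≈ 824 N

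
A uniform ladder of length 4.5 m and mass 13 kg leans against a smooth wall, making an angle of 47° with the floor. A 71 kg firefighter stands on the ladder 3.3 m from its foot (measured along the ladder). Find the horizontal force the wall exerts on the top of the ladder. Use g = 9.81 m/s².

About the foot of the ladder:
Ladder weight 13×9.81 = 127.5 N acts at 2.25 m along the ladder; its horizontal arm is 2.25·cos47° = 1.534 m → τ = 195.6 N·m clockwise.
Firefighter: 71×9.81 = 696.5 N at 3.3 m → arm 2.251 m → τ = 1568 N·m clockwise.
Wall normal N acts horizontally at the top; its moment arm is the height L sinθ = 4.5·sin47° = 3.291 m, counterclockwise.
Στ = 0 ⇒ N × 3.291 = 1764 ⇒ N = 536 N.

N_wall ≈ 536 N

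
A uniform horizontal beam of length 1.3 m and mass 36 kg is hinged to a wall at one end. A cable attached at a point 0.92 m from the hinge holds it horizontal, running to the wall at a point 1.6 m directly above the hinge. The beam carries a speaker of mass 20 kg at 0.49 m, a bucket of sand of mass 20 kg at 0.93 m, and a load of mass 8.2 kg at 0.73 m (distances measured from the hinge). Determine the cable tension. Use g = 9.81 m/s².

Taking torques about the hinge:
Beam weight: 36 × 9.81 = 353.2 N down at 0.65 m → arm 0.65 m, τ = 353.2 × 0.65 = 229.6 N·m clockwise.
Speaker: 20 × 9.81 = 196.2 N down at 0.49 m → arm 0.49 m, τ = 196.2 × 0.49 = 96.14 N·m clockwise.
Bucket of sand: 20 × 9.81 = 196.2 N down at 0.93 m → arm 0.93 m, τ = 196.2 × 0.93 = 182.5 N·m clockwise.
Load: 8.2 × 9.81 = 80.44 N down at 0.73 m → arm 0.73 m, τ = 80.44 × 0.73 = 58.72 N·m clockwise.
Total clockwise load moment = 567 N·m.
The cable tension T acts at 0.92 m; only its component perpendicular to the beam, T sinθ, produces torque. sinθ = h/√(h²+d²) = 1.6/√(1.6²+0.92²) = 0.8669.
Setting net torque to zero: T × 0.92 × 0.8669 = 567 → T = 567 / 0.7975 = 711 N.

T ≈ 711 N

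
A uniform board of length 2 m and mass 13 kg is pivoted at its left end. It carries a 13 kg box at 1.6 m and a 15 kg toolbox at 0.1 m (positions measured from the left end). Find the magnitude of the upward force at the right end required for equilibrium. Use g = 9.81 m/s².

Choose the left end as the axis so the unknown pivot reaction has zero arm there.
Beam weight: 13 × 9.81 = 127.5 N down at 1 m → arm 1 m, τ = 127.5 × 1 = 127.5 N·m clockwise.
Box: 13 × 9.81 = 127.5 N down at 1.6 m → arm 1.6 m, τ = 127.5 × 1.6 = 204 N·m clockwise.
Toolbox: 15 × 9.81 = 147.2 N down at 0.1 m → arm 0.1 m, τ = 147.2 × 0.1 = 14.72 N·m clockwise.
Net moment of the loads = 346.2 N·m clockwise.
The upward force F acts at the right end, arm 2 m, giving F × 2 counterclockwise.
Setting net torque to zero: F × 2 = 346.2 → F = 346.2 / 2 = 173 N.

F ≈ 173 N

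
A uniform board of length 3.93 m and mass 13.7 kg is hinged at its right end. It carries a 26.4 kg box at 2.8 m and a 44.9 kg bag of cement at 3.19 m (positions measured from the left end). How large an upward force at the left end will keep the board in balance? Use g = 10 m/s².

About the right end:
Beam weight: 13.7 × 10 = 137 N down at 1.965 m → arm 1.965 m, τ = 137 × 1.965 = 269.2 N·m counterclockwise.
Box: 26.4 × 10 = 264 N down at 2.8 m → arm 1.13 m, τ = 264 × 1.13 = 298.3 N·m counterclockwise.
Bag of cement: 44.9 × 10 = 449 N down at 3.19 m → arm 0.74 m, τ = 449 × 0.74 = 332.3 N·m counterclockwise.
Net moment of the loads = 899.8 N·m counterclockwise.
The upward force F acts at the left end, arm 3.93 m, giving F × 3.93 clockwise.
Balancing moments: F × 3.93 = 899.8, giving F = 899.8 / 3.93 = 229 N.

F ≈ 229 N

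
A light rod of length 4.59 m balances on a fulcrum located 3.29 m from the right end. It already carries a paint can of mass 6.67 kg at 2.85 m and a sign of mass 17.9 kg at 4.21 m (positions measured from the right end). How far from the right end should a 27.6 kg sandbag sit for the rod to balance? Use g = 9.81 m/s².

x ≈ 2.8 m from the right end

Choose the fulcrum (at 3.29 m from the right end) as the axis so the support reaction has zero arm there.
Paint can: 6.67 × 9.81 = 65.43 N down at 2.85 m → arm 0.44 m, τ = 65.43 × 0.44 = 28.79 N·m clockwise.
Sign: 17.9 × 9.81 = 175.6 N down at 4.21 m → arm 0.92 m, τ = 175.6 × 0.92 = 161.6 N·m counterclockwise.
Net moment of existing loads = 132.8 N·m counterclockwise.
The sandbag weighs 27.6 × 9.81 = 270.8 N and must supply an equal clockwise moment, so its lever arm about the fulcrum is 132.8 / 270.8 = 0.49 m.
That puts it at 3.29 − 0.49 = 2.8 m from the right end.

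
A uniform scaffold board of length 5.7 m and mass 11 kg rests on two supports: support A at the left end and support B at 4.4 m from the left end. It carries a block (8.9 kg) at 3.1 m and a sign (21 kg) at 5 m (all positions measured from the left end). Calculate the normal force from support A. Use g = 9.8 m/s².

R_A ≈ 35.7 N

Choose support B as the axis so its reaction then has zero moment arm.
Beam weight: 11 × 9.8 = 107.8 N down at 2.85 m → arm 1.55 m, τ = 107.8 × 1.55 = 167.1 N·m counterclockwise.
Block: 8.9 × 9.8 = 87.22 N down at 3.1 m → arm 1.3 m, τ = 87.22 × 1.3 = 113.4 N·m counterclockwise.
Sign: 21 × 9.8 = 205.8 N down at 5 m → arm 0.6 m, τ = 205.8 × 0.6 = 123.5 N·m clockwise.
Net load moment about support B = 157 N·m counterclockwise.
Reaction R at support A is upward at 0 m, arm 4.4 m → moment R × 4.4 clockwise.
For rotational equilibrium, R × 4.4 = 157, so R = 35.7 N.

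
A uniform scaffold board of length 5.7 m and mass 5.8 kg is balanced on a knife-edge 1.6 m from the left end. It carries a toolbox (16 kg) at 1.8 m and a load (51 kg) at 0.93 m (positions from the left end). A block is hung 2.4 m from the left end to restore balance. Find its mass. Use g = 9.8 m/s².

Choose the knife-edge (at 1.6 m from the left end) as the axis so the support reaction has zero arm there.
Beam weight: 5.8 × 9.8 = 56.84 N down at 2.85 m → arm 1.25 m, τ = 56.84 × 1.25 = 71.05 N·m clockwise.
Toolbox: 16 × 9.8 = 156.8 N down at 1.8 m → arm 0.2 m, τ = 156.8 × 0.2 = 31.36 N·m clockwise.
Load: 51 × 9.8 = 499.8 N down at 0.93 m → arm 0.67 m, τ = 499.8 × 0.67 = 334.9 N·m counterclockwise.
Net moment of known loads = 232.5 N·m counterclockwise.
An unknown mass m at 2.4 m has arm 0.8 m; its moment is m·g·0.8 clockwise.
Setting net torque to zero: m × 9.8 × 0.8 = 232.5 → m = 232.5 / (9.8 × 0.8) = 29.7 kg.

m ≈ 29.7 kg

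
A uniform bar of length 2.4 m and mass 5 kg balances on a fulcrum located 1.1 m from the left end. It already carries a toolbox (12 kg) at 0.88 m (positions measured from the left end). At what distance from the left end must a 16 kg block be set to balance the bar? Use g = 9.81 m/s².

Take moments about the fulcrum (at 1.1 m from the left end).
Beam weight: 5 × 9.81 = 49.05 N down at 1.2 m → arm 0.1 m, τ = 49.05 × 0.1 = 4.905 N·m clockwise.
Toolbox: 12 × 9.81 = 117.7 N down at 0.88 m → arm 0.22 m, τ = 117.7 × 0.22 = 25.89 N·m counterclockwise.
Net moment of existing loads = 20.98 N·m counterclockwise.
The block weighs 16 × 9.81 = 157 N and must supply an equal clockwise moment, so its lever arm about the fulcrum is 20.98 / 157 = 0.134 m.
That puts it at 1.1 + 0.134 = 1.23 m from the left end.

x ≈ 1.23 m from the left end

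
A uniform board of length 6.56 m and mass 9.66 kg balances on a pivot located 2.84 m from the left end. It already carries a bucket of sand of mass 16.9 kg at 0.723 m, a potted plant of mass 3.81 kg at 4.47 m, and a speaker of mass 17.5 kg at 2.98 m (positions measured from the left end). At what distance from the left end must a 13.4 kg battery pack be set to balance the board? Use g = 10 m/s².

About the pivot (at 2.84 m from the left end):
Beam weight: 9.66 × 10 = 96.6 N down at 3.28 m → arm 0.44 m, τ = 96.6 × 0.44 = 42.5 N·m clockwise.
Bucket of sand: 16.9 × 10 = 169 N down at 0.723 m → arm 2.117 m, τ = 169 × 2.117 = 357.8 N·m counterclockwise.
Potted plant: 3.81 × 10 = 38.1 N down at 4.47 m → arm 1.63 m, τ = 38.1 × 1.63 = 62.1 N·m clockwise.
Speaker: 17.5 × 10 = 175 N down at 2.98 m → arm 0.14 m, τ = 175 × 0.14 = 24.5 N·m clockwise.
Net moment of existing loads = 228.7 N·m counterclockwise.
The battery pack weighs 13.4 × 10 = 134 N and must supply an equal clockwise moment, so its lever arm about the pivot is 228.7 / 134 = 1.71 m.
That puts it at 2.84 + 1.71 = 4.55 m from the left end.

x ≈ 4.55 m from the left end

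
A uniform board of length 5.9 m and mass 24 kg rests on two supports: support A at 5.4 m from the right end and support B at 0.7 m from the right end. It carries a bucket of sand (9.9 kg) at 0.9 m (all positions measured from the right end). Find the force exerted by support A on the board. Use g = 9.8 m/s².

Choose support B as the axis so its reaction then has zero moment arm.
Beam weight: 24 × 9.8 = 235.2 N down at 2.95 m → arm 2.25 m, τ = 235.2 × 2.25 = 529.2 N·m counterclockwise.
Bucket of sand: 9.9 × 9.8 = 97.02 N down at 0.9 m → arm 0.2 m, τ = 97.02 × 0.2 = 19.4 N·m counterclockwise.
Net load moment about support B = 548.6 N·m counterclockwise.
Reaction R at support A is upward at 5.4 m, arm 4.7 m → moment R × 4.7 clockwise.
Στ = 0 ⇒ R × 4.7 = 548.6 ⇒ R = 117 N.

R_A ≈ 117 N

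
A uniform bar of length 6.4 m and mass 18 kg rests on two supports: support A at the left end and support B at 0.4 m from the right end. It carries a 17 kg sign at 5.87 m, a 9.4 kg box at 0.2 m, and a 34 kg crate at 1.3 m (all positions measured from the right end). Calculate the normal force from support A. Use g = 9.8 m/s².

Taking torques about support B:
Beam weight: 18 × 9.8 = 176.4 N down at 3.2 m → arm 2.8 m, τ = 176.4 × 2.8 = 493.9 N·m counterclockwise.
Sign: 17 × 9.8 = 166.6 N down at 5.87 m → arm 5.47 m, τ = 166.6 × 5.47 = 911.3 N·m counterclockwise.
Box: 9.4 × 9.8 = 92.12 N down at 0.2 m → arm 0.2 m, τ = 92.12 × 0.2 = 18.42 N·m clockwise.
Crate: 34 × 9.8 = 333.2 N down at 1.3 m → arm 0.9 m, τ = 333.2 × 0.9 = 299.9 N·m counterclockwise.
Net load moment about support B = 1687 N·m counterclockwise.
Reaction R at support A is upward at 6.4 m, arm 6 m → moment R × 6 clockwise.
Στ = 0 ⇒ R × 6 = 1687 ⇒ R = 281 N.

R_A ≈ 281 N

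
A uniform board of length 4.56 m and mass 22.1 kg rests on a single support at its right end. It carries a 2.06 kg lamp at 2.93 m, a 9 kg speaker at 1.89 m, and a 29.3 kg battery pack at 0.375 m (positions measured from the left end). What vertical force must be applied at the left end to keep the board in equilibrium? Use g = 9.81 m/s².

Take moments about the right end.
Beam weight: 22.1 × 9.81 = 216.8 N down at 2.28 m → arm 2.28 m, τ = 216.8 × 2.28 = 494.3 N·m counterclockwise.
Lamp: 2.06 × 9.81 = 20.21 N down at 2.93 m → arm 1.63 m, τ = 20.21 × 1.63 = 32.94 N·m counterclockwise.
Speaker: 9 × 9.81 = 88.29 N down at 1.89 m → arm 2.67 m, τ = 88.29 × 2.67 = 235.7 N·m counterclockwise.
Battery pack: 29.3 × 9.81 = 287.4 N down at 0.375 m → arm 4.185 m, τ = 287.4 × 4.185 = 1203 N·m counterclockwise.
Net moment of the loads = 1966 N·m counterclockwise.
The upward force F acts at the left end, arm 4.56 m, giving F × 4.56 clockwise.
Στ = 0 ⇒ F × 4.56 = 1966 ⇒ F = 1966 / 4.56 = 431 N.

F ≈ 431 N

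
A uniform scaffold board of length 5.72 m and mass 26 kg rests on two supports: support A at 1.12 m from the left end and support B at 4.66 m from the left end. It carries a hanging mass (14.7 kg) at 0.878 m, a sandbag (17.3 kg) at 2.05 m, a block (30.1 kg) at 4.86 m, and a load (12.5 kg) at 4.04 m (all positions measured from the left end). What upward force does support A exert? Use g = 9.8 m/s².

Choose support B as the axis so its reaction then has zero moment arm.
Beam weight: 26 × 9.8 = 254.8 N down at 2.86 m → arm 1.8 m, τ = 254.8 × 1.8 = 458.6 N·m counterclockwise.
Hanging mass: 14.7 × 9.8 = 144.1 N down at 0.878 m → arm 3.782 m, τ = 144.1 × 3.782 = 545 N·m counterclockwise.
Sandbag: 17.3 × 9.8 = 169.5 N down at 2.05 m → arm 2.61 m, τ = 169.5 × 2.61 = 442.4 N·m counterclockwise.
Block: 30.1 × 9.8 = 295 N down at 4.86 m → arm 0.2 m, τ = 295 × 0.2 = 59 N·m clockwise.
Load: 12.5 × 9.8 = 122.5 N down at 4.04 m → arm 0.62 m, τ = 122.5 × 0.62 = 75.95 N·m counterclockwise.
Net load moment about support B = 1463 N·m counterclockwise.
Reaction R at support A is upward at 1.12 m, arm 3.54 m → moment R × 3.54 clockwise.
For rotational equilibrium, R × 3.54 = 1463, so R = 413 N.

R_A ≈ 413 N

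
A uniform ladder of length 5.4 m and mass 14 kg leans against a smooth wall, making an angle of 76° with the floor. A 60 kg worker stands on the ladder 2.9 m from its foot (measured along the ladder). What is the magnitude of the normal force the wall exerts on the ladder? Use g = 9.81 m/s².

N_wall ≈ 95.9 N

Take moments about the foot of the ladder.
Ladder weight 14×9.81 = 137.3 N acts at 2.7 m along the ladder; its horizontal arm is 2.7·cos76° = 0.6532 m → τ = 89.68 N·m clockwise.
Worker: 60×9.81 = 588.6 N at 2.9 m → arm 0.7016 m → τ = 413 N·m clockwise.
Wall normal N acts horizontally at the top; its moment arm is the height L sinθ = 5.4·sin76° = 5.24 m, counterclockwise.
Setting net torque to zero: N × 5.24 = 502.7 → N = 95.9 N.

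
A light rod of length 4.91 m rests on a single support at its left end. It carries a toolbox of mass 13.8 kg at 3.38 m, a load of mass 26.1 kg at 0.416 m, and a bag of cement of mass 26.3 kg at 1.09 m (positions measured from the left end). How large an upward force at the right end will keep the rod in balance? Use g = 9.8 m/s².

Taking torques about the left end:
Toolbox: 13.8 × 9.8 = 135.2 N down at 3.38 m → arm 3.38 m, τ = 135.2 × 3.38 = 457 N·m clockwise.
Load: 26.1 × 9.8 = 255.8 N down at 0.416 m → arm 0.416 m, τ = 255.8 × 0.416 = 106.4 N·m clockwise.
Bag of cement: 26.3 × 9.8 = 257.7 N down at 1.09 m → arm 1.09 m, τ = 257.7 × 1.09 = 280.9 N·m clockwise.
Net moment of the loads = 844.3 N·m clockwise.
The upward force F acts at the right end, arm 4.91 m, giving F × 4.91 counterclockwise.
Setting net torque to zero: F × 4.91 = 844.3 → F = 844.3 / 4.91 = 172 N.

F ≈ 172 N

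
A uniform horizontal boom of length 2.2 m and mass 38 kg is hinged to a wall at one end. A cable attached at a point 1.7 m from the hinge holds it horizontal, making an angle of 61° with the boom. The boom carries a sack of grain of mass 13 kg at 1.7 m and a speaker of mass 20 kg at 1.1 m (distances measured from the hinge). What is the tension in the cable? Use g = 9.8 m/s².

T ≈ 566 N

Sum moments about the hinge (the unknown hinge reaction has zero arm there).
Beam weight: 38 × 9.8 = 372.4 N down at 1.1 m → arm 1.1 m, τ = 372.4 × 1.1 = 409.6 N·m clockwise.
Sack of grain: 13 × 9.8 = 127.4 N down at 1.7 m → arm 1.7 m, τ = 127.4 × 1.7 = 216.6 N·m clockwise.
Speaker: 20 × 9.8 = 196 N down at 1.1 m → arm 1.1 m, τ = 196 × 1.1 = 215.6 N·m clockwise.
Total clockwise load moment = 841.8 N·m.
The cable tension T acts at 1.7 m; only its component perpendicular to the boom, T sinθ, produces torque. sin 61° = 0.8746.
Balancing moments: T × 1.7 × 0.8746 = 841.8, giving T = 841.8 / 1.487 = 566 N.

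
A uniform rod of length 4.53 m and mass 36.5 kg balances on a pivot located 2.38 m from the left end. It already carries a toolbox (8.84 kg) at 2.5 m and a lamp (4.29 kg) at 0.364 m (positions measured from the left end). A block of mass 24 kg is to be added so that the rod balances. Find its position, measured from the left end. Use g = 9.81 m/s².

x ≈ 2.87 m from the left end

Choose the pivot (at 2.38 m from the left end) as the axis so the support reaction has zero arm there.
Beam weight: 36.5 × 9.81 = 358.1 N down at 2.265 m → arm 0.115 m, τ = 358.1 × 0.115 = 41.18 N·m counterclockwise.
Toolbox: 8.84 × 9.81 = 86.72 N down at 2.5 m → arm 0.12 m, τ = 86.72 × 0.12 = 10.41 N·m clockwise.
Lamp: 4.29 × 9.81 = 42.08 N down at 0.364 m → arm 2.016 m, τ = 42.08 × 2.016 = 84.83 N·m counterclockwise.
Net moment of existing loads = 115.6 N·m counterclockwise.
The block weighs 24 × 9.81 = 235.4 N and must supply an equal clockwise moment, so its lever arm about the pivot is 115.6 / 235.4 = 0.491 m.
That puts it at 2.38 + 0.491 = 2.87 m from the left end.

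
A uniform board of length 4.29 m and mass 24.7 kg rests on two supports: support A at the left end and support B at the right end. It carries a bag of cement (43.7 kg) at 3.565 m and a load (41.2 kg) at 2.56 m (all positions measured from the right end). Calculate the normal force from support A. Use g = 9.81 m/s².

R_A ≈ 719 N

Choose support B as the axis so its reaction then has zero moment arm.
Beam weight: 24.7 × 9.81 = 242.3 N down at 2.145 m → arm 2.145 m, τ = 242.3 × 2.145 = 519.7 N·m counterclockwise.
Bag of cement: 43.7 × 9.81 = 428.7 N down at 3.565 m → arm 3.565 m, τ = 428.7 × 3.565 = 1528 N·m counterclockwise.
Load: 41.2 × 9.81 = 404.2 N down at 2.56 m → arm 2.56 m, τ = 404.2 × 2.56 = 1035 N·m counterclockwise.
Net load moment about support B = 3083 N·m counterclockwise.
Reaction R at support A is upward at 4.29 m, arm 4.29 m → moment R × 4.29 clockwise.
Balancing moments: R × 4.29 = 3083, giving R = 719 N.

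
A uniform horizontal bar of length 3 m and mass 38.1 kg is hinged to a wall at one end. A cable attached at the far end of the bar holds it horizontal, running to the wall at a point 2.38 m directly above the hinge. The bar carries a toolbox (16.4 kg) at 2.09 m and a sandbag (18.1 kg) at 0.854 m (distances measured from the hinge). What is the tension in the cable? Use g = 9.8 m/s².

T ≈ 562 N

Taking torques about the hinge:
Beam weight: 38.1 × 9.8 = 373.4 N down at 1.5 m → arm 1.5 m, τ = 373.4 × 1.5 = 560.1 N·m clockwise.
Toolbox: 16.4 × 9.8 = 160.7 N down at 2.09 m → arm 2.09 m, τ = 160.7 × 2.09 = 335.9 N·m clockwise.
Sandbag: 18.1 × 9.8 = 177.4 N down at 0.854 m → arm 0.854 m, τ = 177.4 × 0.854 = 151.5 N·m clockwise.
Total clockwise load moment = 1048 N·m.
The cable tension T acts at 3 m; only its component perpendicular to the bar, T sinθ, produces torque. sinθ = h/√(h²+d²) = 2.38/√(2.38²+3²) = 0.6215.
Setting net torque to zero: T × 3 × 0.6215 = 1048 → T = 1048 / 1.865 = 562 N.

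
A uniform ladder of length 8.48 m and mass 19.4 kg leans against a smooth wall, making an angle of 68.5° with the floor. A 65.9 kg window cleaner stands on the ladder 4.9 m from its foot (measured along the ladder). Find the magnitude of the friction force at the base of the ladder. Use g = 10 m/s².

About the foot of the ladder:
Ladder weight 19.4×10 = 194 N acts at 4.24 m along the ladder; its horizontal arm is 4.24·cos68.5° = 1.554 m → τ = 301.5 N·m clockwise.
Window cleaner: 65.9×10 = 659 N at 4.9 m → arm 1.796 m → τ = 1184 N·m clockwise.
Wall normal N acts horizontally at the top; its moment arm is the height L sinθ = 8.48·sin68.5° = 7.89 m, counterclockwise.
For rotational equilibrium, N × 7.89 = 1486, so N = 188 N.
ΣFx = 0: friction at the foot balances the wall's push, so f = N_wall = 188 N.

f ≈ 188 N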